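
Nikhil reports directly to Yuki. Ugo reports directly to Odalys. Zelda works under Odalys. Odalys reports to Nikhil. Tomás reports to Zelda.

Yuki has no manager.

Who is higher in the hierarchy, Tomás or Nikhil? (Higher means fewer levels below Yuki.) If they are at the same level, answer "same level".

Nikhil

Tomás is 4 levels below Yuki; Nikhil is 1. Nikhil is higher.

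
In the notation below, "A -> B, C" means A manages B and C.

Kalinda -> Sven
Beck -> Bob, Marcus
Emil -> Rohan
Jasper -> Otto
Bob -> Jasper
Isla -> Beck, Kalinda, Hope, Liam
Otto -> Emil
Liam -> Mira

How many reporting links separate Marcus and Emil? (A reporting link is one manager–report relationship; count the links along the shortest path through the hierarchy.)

5

Marcus is 1 level below Beck, and Emil is 4 levels below Beck (their lowest common manager). The shortest path runs up from Marcus to Beck and back down to Emil: 1 + 4 = 5 links.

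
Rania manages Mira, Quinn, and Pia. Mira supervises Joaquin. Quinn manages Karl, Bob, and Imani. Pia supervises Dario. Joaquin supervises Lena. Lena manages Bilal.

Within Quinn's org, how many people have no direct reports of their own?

3

The people in Quinn's organization with no one reporting to them are Imani, Bob, Karl. That is 3.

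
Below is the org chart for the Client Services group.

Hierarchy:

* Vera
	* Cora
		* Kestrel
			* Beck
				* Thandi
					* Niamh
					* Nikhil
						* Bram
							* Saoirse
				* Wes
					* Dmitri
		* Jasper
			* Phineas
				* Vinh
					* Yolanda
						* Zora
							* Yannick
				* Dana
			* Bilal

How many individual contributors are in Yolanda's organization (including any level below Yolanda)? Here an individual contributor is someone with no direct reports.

The only person in Yolanda's organization with no one reporting to them is Yannick. That is 1.

1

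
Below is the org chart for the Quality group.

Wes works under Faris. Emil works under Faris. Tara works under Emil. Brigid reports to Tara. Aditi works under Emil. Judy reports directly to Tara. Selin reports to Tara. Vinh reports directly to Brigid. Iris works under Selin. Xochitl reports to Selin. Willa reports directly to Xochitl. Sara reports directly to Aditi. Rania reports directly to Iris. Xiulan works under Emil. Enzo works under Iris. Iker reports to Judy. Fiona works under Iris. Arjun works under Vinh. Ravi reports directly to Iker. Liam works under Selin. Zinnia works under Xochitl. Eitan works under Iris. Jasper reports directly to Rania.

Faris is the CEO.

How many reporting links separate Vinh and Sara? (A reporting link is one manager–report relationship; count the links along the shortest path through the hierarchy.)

5

Vinh is 3 levels below Emil, and Sara is 2 levels below Emil (their lowest common manager). The shortest path runs up from Vinh to Emil and back down to Sara: 3 + 2 = 5 links.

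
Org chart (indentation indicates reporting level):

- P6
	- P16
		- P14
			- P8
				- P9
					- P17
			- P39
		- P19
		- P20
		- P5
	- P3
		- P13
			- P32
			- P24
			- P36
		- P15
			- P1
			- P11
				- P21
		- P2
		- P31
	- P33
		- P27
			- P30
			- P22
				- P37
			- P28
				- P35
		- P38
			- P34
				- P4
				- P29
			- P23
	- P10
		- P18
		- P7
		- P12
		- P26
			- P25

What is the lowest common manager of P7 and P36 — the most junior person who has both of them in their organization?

P6

P7's chain of managers is P10, P6. P36's chain of managers is P13, P3, P6. The first manager that appears in both chains is P6.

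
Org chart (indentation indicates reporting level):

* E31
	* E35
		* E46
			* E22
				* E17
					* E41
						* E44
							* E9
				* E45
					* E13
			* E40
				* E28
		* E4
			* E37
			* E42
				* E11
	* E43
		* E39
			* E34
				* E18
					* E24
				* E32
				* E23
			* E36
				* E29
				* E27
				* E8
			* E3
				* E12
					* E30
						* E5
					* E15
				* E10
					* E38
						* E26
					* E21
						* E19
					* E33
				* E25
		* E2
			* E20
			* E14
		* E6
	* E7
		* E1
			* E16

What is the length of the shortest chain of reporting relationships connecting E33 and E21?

E33 is 1 level below E10, and E21 is 1 level below E10 (their lowest common manager). The shortest path runs up from E33 to E10 and back down to E21: 1 + 1 = 2 links.

2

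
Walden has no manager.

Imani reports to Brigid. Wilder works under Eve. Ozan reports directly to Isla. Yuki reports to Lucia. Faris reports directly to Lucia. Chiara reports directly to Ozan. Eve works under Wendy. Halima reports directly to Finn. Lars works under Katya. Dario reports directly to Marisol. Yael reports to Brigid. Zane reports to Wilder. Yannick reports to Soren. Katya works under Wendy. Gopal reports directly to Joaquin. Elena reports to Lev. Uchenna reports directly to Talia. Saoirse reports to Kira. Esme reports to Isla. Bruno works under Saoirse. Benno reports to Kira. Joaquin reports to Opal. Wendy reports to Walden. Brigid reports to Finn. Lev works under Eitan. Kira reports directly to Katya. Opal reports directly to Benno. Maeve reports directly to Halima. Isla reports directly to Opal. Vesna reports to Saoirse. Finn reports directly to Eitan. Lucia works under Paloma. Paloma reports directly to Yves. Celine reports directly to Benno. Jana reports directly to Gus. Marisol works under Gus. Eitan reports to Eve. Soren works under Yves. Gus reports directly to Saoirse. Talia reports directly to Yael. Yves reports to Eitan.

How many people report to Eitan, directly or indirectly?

Eitan directly manages Yves, Lev, Finn. Under Yves: Soren, Yannick, Paloma, Lucia, Faris, Yuki (6). Under Lev: Elena (1). Under Finn: Halima, Maeve, Brigid, Imani, Yael, Talia, Uchenna (7). So Eitan's organization is 3 direct reports plus everyone under them: 7 + 2 + 8 = 17.

17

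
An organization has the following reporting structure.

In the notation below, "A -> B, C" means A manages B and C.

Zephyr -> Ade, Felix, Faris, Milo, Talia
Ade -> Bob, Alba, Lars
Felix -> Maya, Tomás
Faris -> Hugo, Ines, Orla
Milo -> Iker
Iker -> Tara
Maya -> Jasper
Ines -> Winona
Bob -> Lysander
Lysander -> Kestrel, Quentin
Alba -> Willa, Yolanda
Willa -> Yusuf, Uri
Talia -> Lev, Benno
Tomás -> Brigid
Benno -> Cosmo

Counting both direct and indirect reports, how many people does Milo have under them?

Milo directly manages Iker. Under Iker: Tara (1). That's 2 in total.

2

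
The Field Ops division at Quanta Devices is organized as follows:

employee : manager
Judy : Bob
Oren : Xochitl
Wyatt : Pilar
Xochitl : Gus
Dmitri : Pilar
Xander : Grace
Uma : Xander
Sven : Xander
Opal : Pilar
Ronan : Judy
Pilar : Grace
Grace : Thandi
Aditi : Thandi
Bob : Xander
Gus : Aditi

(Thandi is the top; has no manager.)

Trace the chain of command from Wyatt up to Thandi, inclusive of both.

Wyatt reports to Pilar. Pilar reports to Grace. Grace reports to Thandi. Thandi is at the top.

Wyatt -> Pilar -> Grace -> Thandi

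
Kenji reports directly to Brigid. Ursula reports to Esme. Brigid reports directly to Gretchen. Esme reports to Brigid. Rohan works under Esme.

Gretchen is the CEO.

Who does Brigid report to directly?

Brigid reports directly to Gretchen.

Gretchen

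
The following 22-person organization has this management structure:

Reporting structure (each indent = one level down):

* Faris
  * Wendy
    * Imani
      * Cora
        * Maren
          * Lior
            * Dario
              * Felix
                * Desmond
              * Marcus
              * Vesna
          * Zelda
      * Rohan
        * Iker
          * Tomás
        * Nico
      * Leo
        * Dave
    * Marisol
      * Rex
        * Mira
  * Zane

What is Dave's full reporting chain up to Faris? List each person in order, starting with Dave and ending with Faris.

Dave reports to Leo. Leo reports to Imani. Imani reports to Wendy. Wendy reports to Faris. Faris is at the top.

Dave -> Leo -> Imani -> Wendy -> Faris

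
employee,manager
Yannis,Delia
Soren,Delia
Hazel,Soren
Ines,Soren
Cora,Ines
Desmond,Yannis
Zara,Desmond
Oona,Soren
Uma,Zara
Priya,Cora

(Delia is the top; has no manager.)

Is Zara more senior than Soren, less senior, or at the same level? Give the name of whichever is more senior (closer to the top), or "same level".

Zara is 3 levels below Delia; Soren is 1. Soren is higher.

Soren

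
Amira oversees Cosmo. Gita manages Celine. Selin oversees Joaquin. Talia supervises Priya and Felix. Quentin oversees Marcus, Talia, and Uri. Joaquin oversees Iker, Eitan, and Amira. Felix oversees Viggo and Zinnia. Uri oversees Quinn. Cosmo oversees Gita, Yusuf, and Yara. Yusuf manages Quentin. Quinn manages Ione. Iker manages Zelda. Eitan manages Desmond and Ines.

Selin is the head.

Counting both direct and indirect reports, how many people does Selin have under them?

Selin directly manages Joaquin. Under Joaquin: Amira, Cosmo, Yara, Yusuf, Quentin, Uri, Quinn, Ione, Talia, Felix, Zinnia, Viggo, Priya, Marcus, Gita, Celine, Eitan, Ines, Desmond, Iker, Zelda (21). That's 22 in total.

22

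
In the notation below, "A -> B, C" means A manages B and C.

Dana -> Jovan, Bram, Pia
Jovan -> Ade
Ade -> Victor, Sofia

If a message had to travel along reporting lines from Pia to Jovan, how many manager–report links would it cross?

2

Pia is 1 level below Dana, and Jovan is 1 level below Dana (their lowest common manager). The shortest path runs up from Pia to Dana and back down to Jovan: 1 + 1 = 2 links.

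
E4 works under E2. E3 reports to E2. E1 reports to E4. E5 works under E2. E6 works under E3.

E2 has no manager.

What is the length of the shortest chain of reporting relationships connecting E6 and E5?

3

E6 is 2 levels below E2, and E5 is 1 level below E2 (their lowest common manager). The shortest path runs up from E6 to E2 and back down to E5: 2 + 1 = 3 links.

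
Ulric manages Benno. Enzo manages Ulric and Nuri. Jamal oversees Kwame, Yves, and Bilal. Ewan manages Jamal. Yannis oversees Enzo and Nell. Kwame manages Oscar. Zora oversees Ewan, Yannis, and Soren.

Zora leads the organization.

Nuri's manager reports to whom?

Nuri reports to Enzo, and Enzo reports to Yannis. So Nuri's skip-level manager is Yannis.

Yannis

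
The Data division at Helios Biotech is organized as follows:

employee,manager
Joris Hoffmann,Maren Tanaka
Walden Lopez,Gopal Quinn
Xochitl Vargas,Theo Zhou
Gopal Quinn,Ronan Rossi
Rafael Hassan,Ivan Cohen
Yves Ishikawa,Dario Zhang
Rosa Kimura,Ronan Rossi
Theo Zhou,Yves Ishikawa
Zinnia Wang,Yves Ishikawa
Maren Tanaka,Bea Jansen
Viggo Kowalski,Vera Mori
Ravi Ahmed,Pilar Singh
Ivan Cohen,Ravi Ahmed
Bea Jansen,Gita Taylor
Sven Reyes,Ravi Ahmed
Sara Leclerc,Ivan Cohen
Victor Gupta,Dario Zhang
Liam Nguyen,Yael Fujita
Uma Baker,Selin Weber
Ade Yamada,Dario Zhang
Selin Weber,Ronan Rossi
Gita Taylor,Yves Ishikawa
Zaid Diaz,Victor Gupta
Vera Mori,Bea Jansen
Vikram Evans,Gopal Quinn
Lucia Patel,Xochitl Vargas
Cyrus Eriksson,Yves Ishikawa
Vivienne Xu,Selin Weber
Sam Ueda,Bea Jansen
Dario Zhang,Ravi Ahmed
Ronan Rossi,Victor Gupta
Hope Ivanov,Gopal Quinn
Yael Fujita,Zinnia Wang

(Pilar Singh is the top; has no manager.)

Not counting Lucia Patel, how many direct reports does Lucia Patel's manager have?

0

Lucia Patel reports to Xochitl Vargas, and Xochitl Vargas has no other direct reports. Lucia Patel has 0 peers.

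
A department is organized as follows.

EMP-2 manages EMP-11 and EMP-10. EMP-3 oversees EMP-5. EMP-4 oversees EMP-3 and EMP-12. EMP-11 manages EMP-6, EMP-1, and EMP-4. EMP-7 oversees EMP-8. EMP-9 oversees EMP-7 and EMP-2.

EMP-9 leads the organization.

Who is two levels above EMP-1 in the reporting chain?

EMP-2

EMP-1 reports to EMP-11, and EMP-11 reports to EMP-2. So EMP-1's skip-level manager is EMP-2.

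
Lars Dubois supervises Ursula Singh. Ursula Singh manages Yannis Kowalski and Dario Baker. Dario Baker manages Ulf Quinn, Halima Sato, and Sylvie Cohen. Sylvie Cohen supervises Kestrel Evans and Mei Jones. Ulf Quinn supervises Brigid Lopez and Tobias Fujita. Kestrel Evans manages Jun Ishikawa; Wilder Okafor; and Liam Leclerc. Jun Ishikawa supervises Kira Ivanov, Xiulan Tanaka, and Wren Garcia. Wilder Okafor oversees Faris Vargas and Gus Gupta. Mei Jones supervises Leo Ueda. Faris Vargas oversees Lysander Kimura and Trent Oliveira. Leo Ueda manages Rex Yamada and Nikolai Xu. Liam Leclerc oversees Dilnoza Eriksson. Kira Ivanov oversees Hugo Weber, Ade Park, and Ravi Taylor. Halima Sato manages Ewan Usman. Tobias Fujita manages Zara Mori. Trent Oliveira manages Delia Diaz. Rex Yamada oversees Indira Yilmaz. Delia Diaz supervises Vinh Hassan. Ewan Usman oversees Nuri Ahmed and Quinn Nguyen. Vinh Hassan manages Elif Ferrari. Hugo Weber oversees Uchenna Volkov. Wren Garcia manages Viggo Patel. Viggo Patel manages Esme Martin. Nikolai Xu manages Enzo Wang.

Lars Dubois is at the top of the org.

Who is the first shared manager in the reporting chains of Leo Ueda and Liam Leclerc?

Leo Ueda's chain of managers is Mei Jones, Sylvie Cohen, Dario Baker, Ursula Singh, Lars Dubois. Liam Leclerc's chain of managers is Kestrel Evans, Sylvie Cohen, Dario Baker, Ursula Singh, Lars Dubois. The first manager that appears in both chains is Sylvie Cohen.

Sylvie Cohen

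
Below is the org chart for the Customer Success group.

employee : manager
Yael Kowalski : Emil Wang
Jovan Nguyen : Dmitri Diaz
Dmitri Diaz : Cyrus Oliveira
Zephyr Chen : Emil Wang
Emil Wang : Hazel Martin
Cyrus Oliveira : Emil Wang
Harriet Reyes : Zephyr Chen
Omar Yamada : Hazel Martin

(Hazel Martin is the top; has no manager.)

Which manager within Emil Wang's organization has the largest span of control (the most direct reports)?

Emil Wang

Direct-report counts within Emil Wang's organization: Emil Wang has 3; Cyrus Oliveira has 1; Dmitri Diaz has 1; Zephyr Chen has 1. The largest is 3, held by Emil Wang.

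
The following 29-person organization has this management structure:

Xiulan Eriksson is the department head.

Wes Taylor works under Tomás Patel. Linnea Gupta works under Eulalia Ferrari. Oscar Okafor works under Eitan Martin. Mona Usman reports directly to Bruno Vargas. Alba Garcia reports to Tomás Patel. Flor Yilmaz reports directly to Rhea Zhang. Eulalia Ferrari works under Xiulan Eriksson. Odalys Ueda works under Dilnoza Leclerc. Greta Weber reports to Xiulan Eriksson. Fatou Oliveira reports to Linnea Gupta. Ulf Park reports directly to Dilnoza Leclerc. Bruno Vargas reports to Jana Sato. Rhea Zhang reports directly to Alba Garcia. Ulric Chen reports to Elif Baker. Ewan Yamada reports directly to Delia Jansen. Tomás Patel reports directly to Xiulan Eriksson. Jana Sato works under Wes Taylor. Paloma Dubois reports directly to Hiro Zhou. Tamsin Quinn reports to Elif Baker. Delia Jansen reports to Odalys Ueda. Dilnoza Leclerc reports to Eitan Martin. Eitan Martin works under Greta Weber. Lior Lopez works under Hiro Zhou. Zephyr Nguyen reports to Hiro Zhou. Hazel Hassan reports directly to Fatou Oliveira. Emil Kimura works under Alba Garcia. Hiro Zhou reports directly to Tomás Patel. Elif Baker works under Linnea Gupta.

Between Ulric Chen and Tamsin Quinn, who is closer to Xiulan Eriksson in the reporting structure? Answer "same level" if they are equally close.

Both Ulric Chen and Tamsin Quinn are 4 levels below Xiulan Eriksson.

same level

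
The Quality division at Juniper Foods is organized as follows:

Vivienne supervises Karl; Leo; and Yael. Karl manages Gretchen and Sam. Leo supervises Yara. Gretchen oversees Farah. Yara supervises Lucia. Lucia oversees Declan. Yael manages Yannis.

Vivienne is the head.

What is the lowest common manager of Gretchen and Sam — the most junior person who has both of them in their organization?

Gretchen's chain of managers is Karl, Vivienne. Sam's chain of managers is Karl, Vivienne. The first manager that appears in both chains is Karl.

Karl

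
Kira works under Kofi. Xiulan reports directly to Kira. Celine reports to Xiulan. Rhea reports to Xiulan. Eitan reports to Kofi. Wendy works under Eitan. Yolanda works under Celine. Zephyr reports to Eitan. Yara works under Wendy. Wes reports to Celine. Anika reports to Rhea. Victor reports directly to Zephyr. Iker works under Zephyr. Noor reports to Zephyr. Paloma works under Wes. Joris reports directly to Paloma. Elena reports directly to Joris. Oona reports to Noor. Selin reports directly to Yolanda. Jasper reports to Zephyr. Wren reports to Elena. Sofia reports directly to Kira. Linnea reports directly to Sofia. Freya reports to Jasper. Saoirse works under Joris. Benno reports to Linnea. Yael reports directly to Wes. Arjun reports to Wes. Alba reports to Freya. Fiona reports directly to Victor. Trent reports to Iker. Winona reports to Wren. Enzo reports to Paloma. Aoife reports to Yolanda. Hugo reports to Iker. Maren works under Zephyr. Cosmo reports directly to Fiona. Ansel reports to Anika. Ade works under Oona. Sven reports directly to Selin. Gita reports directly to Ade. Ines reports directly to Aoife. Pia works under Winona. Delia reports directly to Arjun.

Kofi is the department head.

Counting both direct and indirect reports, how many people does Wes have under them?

11

Wes directly manages Paloma, Yael, Arjun. Under Paloma: Enzo, Joris, Saoirse, Elena, Wren, Winona, Pia (7). Yael has no reports. Under Arjun: Delia (1). So Wes's organization is 3 direct reports plus everyone under them: 8 + 1 + 2 = 11.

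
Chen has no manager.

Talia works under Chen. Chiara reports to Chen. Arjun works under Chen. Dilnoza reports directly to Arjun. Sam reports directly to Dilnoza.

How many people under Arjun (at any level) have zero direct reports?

The only person in Arjun's organization with no one reporting to them is Sam. That is 1.

1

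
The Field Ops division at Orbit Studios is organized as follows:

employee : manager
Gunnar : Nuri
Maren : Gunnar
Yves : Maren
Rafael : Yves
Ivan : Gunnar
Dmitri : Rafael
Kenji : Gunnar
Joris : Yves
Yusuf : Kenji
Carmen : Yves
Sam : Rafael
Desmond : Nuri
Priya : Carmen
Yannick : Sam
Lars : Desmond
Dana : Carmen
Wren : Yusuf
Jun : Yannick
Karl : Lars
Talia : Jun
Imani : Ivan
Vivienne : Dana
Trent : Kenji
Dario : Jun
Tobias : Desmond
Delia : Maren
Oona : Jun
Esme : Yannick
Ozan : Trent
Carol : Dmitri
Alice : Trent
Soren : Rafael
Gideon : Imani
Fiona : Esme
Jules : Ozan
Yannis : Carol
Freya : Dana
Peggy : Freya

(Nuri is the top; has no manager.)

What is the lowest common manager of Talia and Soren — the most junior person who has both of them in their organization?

Talia's chain of managers is Jun, Yannick, Sam, Rafael, Yves, Maren, Gunnar, Nuri. Soren's chain of managers is Rafael, Yves, Maren, Gunnar, Nuri. The first manager that appears in both chains is Rafael.

Rafael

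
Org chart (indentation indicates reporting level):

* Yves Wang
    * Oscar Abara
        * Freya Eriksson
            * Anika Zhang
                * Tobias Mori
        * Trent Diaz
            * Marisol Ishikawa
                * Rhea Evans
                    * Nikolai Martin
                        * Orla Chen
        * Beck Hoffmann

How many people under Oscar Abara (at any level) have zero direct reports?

3

The people in Oscar Abara's organization with no one reporting to them are Beck Hoffmann, Orla Chen, Tobias Mori. That is 3.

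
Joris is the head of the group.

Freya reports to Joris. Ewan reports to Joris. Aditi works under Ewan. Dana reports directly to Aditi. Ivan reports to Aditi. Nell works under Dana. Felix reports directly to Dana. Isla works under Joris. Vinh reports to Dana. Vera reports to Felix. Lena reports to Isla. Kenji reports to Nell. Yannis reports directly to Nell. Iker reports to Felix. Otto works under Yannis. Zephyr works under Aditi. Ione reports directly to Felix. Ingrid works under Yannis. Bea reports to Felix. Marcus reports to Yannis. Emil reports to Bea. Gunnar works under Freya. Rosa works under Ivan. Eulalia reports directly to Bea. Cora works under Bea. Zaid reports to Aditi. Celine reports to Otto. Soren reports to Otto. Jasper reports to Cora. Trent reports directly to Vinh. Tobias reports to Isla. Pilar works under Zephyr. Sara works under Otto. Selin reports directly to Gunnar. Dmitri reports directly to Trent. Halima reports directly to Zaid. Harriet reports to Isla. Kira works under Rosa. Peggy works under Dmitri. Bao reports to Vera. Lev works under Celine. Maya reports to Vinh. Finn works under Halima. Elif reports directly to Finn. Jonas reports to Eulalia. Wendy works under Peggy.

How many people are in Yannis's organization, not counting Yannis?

7

Yannis directly manages Otto, Ingrid, Marcus. Under Otto: Sara, Soren, Celine, Lev (4). Ingrid has no reports. Marcus has no reports. So Yannis's organization is 3 direct reports plus everyone under them: 5 + 1 + 1 = 7.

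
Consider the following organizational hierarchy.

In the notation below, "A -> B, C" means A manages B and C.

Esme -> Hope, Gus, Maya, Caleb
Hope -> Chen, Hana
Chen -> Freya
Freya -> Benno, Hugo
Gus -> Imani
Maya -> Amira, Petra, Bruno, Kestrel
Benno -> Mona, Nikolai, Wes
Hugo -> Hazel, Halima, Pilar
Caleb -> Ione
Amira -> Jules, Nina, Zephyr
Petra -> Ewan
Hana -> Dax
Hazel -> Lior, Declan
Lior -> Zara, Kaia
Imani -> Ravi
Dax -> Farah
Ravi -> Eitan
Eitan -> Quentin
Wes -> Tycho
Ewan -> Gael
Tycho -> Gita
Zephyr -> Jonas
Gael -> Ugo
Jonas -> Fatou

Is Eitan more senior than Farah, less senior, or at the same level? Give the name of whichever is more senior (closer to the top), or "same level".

same level

Both Eitan and Farah are 4 levels below Esme.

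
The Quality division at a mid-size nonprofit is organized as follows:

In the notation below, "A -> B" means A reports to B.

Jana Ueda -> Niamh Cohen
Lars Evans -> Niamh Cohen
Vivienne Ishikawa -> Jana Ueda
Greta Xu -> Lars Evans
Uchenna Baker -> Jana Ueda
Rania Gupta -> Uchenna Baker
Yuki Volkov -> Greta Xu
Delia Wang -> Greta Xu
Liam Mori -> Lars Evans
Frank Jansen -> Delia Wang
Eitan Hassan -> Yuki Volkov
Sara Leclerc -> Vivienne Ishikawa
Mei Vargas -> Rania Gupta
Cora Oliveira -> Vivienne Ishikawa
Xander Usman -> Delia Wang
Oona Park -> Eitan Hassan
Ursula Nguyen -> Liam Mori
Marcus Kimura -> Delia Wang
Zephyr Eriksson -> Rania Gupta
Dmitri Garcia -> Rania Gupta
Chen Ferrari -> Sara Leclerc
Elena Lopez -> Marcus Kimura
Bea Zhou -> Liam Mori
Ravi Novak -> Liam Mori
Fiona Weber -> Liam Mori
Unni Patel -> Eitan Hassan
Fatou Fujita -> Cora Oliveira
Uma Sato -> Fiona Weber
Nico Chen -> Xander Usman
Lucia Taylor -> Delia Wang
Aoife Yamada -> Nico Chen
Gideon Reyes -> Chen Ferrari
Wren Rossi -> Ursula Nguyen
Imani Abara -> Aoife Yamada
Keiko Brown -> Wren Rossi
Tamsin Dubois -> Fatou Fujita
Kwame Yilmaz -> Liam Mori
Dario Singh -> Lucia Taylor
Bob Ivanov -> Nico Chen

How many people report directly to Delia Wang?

4

Delia Wang directly manages Frank Jansen, Xander Usman, Marcus Kimura, Lucia Taylor. That is 4 direct reports.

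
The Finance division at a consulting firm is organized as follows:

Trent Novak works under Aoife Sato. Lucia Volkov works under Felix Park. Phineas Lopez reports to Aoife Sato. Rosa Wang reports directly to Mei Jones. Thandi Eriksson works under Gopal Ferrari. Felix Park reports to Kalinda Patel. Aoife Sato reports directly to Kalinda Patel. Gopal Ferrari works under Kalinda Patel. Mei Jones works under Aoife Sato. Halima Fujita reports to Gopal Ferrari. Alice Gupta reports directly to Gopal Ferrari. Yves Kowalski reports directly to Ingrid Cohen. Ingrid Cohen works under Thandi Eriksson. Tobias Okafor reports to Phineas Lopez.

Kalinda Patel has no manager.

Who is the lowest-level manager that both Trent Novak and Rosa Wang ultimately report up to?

Aoife Sato

Trent Novak's chain of managers is Aoife Sato, Kalinda Patel. Rosa Wang's chain of managers is Mei Jones, Aoife Sato, Kalinda Patel. The first manager that appears in both chains is Aoife Sato.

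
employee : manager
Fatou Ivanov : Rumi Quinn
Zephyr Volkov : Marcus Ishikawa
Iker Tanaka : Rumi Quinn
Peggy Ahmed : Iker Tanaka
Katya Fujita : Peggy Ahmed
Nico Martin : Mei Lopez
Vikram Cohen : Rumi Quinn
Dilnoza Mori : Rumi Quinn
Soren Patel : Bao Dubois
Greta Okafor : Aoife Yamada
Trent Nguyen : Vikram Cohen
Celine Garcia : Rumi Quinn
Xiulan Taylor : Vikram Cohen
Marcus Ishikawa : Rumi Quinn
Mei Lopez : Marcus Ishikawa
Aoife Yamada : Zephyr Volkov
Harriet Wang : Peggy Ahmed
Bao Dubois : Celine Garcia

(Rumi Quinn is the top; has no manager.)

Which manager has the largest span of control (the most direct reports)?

Direct-report counts: Rumi Quinn has 6; Vikram Cohen has 2; Marcus Ishikawa has 2; Zephyr Volkov has 1; Aoife Yamada has 1; Mei Lopez has 1; Iker Tanaka has 1; Peggy Ahmed has 2; Celine Garcia has 1; Bao Dubois has 1. The largest is 6, held by Rumi Quinn.

Rumi Quinn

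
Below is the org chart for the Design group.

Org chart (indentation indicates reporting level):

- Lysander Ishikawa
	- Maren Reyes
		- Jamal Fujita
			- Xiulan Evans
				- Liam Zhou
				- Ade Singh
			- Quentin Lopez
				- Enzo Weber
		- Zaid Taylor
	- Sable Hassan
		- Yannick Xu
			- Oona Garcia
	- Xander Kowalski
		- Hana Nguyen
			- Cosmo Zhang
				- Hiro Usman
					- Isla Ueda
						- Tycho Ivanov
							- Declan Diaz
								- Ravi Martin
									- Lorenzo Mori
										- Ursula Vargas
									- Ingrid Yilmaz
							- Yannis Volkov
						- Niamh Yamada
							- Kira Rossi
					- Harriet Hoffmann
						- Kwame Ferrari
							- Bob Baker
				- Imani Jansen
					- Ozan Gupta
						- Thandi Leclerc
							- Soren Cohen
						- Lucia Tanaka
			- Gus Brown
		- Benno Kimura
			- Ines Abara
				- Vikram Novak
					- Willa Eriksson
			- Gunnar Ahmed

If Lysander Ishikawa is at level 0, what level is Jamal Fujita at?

2

Chain from Jamal Fujita up to Lysander Ishikawa: Jamal Fujita → Maren Reyes → Lysander Ishikawa. That is 2 steps up, so Jamal Fujita is 2 levels below Lysander Ishikawa.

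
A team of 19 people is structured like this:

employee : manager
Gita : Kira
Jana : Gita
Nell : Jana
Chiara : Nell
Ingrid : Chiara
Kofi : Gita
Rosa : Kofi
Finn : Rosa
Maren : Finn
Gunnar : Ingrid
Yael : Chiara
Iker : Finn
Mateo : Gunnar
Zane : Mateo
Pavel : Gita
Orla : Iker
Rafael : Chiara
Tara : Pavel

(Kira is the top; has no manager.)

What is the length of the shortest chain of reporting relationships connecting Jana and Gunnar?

Gunnar is in Jana's organization: the chain from Gunnar up to Jana is Gunnar → Ingrid → Chiara → Nell → Jana, which is 4 links.

4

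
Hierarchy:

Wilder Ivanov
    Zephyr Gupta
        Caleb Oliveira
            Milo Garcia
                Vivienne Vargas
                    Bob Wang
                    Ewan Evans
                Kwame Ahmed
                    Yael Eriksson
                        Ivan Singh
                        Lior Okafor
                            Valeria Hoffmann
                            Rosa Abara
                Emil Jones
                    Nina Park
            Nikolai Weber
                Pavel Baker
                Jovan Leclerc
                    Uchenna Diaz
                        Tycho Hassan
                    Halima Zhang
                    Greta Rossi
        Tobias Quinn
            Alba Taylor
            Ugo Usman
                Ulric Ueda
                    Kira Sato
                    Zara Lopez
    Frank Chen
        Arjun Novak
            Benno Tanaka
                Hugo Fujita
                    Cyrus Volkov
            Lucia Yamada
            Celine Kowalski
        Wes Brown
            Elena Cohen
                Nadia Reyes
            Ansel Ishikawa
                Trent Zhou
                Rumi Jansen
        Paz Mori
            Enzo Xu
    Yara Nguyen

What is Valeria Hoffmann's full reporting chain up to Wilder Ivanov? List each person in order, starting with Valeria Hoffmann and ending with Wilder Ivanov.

Valeria Hoffmann reports to Lior Okafor. Lior Okafor reports to Yael Eriksson. Yael Eriksson reports to Kwame Ahmed. Kwame Ahmed reports to Milo Garcia. Milo Garcia reports to Caleb Oliveira. Caleb Oliveira reports to Zephyr Gupta. Zephyr Gupta reports to Wilder Ivanov. Wilder Ivanov is at the top.

Valeria Hoffmann -> Lior Okafor -> Yael Eriksson -> Kwame Ahmed -> Milo Garcia -> Caleb Oliveira -> Zephyr Gupta -> Wilder Ivanov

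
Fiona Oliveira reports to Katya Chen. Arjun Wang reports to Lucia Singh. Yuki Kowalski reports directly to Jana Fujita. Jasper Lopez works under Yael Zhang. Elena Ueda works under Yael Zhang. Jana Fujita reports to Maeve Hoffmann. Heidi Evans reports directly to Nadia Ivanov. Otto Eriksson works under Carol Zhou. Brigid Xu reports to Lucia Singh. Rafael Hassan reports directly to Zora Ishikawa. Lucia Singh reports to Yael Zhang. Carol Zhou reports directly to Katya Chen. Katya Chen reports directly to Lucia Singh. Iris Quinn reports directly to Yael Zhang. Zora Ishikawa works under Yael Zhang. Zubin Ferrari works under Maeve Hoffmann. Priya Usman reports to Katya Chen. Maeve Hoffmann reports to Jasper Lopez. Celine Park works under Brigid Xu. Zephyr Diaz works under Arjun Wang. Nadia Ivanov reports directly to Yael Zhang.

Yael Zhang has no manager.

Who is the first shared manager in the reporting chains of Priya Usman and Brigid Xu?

Lucia Singh

Priya Usman's chain of managers is Katya Chen, Lucia Singh, Yael Zhang. Brigid Xu's chain of managers is Lucia Singh, Yael Zhang. The first manager that appears in both chains is Lucia Singh.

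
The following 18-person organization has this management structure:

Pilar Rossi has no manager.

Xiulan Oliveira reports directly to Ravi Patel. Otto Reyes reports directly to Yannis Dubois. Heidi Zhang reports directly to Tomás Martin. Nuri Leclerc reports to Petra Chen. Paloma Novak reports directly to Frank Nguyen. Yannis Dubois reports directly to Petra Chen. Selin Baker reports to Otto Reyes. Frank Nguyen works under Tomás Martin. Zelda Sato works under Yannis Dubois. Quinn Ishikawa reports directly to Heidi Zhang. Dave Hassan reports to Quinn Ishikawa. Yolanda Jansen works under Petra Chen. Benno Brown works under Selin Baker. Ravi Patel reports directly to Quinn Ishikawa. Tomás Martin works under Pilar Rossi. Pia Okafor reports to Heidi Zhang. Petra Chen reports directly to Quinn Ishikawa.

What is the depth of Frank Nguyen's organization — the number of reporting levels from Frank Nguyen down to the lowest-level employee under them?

The longest chain under Frank Nguyen runs Frank Nguyen → Paloma Novak, which is 1 level below Frank Nguyen.

1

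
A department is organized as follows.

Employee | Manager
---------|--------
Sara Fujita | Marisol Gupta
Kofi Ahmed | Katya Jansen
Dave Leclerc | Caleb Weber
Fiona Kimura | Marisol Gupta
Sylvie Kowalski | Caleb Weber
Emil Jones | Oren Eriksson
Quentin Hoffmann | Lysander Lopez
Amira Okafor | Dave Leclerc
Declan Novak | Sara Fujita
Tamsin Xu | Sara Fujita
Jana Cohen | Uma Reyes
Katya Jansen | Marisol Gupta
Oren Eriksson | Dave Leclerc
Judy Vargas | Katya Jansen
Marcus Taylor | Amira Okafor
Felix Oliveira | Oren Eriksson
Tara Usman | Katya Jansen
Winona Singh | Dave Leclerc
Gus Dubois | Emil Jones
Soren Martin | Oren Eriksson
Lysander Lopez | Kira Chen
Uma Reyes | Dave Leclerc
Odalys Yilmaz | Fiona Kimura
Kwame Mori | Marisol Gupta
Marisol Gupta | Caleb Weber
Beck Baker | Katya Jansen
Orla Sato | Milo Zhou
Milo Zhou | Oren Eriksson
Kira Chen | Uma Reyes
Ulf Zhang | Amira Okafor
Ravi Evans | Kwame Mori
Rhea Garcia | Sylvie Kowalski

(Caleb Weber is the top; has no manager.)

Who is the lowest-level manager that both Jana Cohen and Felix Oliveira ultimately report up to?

Dave Leclerc

Jana Cohen's chain of managers is Uma Reyes, Dave Leclerc, Caleb Weber. Felix Oliveira's chain of managers is Oren Eriksson, Dave Leclerc, Caleb Weber. The first manager that appears in both chains is Dave Leclerc.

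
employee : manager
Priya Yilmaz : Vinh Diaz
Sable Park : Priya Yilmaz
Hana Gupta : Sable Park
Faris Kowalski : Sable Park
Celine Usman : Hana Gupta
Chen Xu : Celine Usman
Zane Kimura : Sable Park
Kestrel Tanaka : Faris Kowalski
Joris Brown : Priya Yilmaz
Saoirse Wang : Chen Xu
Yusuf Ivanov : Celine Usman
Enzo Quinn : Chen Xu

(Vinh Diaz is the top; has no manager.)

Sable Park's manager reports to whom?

Sable Park reports to Priya Yilmaz, and Priya Yilmaz reports to Vinh Diaz. So Sable Park's skip-level manager is Vinh Diaz.

Vinh Diaz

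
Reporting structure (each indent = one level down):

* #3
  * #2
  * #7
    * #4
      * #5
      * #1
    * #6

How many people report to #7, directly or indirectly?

#7 directly manages #4, #6. Under #4: #1, #5 (2). #6 has no reports. So #7's organization is 2 direct reports plus everyone under them: 3 + 1 = 4.

4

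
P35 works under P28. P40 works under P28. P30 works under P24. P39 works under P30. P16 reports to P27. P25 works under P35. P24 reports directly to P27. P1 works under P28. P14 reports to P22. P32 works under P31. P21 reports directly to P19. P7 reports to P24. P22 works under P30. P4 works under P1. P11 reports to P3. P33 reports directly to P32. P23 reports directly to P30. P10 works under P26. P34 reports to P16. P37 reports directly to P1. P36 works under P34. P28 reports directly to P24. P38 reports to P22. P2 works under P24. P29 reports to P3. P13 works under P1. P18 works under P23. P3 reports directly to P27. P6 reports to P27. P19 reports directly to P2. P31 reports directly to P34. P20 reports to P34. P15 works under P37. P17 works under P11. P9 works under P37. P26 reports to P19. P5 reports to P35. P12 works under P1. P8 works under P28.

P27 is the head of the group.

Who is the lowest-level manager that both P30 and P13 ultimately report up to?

P30's chain of managers is P24, P27. P13's chain of managers is P1, P28, P24, P27. The first manager that appears in both chains is P24.

P24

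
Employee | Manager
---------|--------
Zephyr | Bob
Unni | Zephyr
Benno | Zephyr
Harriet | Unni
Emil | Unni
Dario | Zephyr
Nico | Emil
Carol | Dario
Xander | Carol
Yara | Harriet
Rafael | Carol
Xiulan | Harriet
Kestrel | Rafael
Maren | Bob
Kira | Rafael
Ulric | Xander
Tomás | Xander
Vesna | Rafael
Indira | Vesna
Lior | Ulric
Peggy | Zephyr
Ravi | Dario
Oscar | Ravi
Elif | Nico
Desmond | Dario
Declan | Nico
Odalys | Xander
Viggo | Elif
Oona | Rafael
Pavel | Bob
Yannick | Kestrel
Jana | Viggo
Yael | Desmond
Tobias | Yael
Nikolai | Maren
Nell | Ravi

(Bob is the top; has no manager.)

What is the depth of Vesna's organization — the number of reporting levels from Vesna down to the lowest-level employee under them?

The longest chain under Vesna runs Vesna → Indira, which is 1 level below Vesna.

1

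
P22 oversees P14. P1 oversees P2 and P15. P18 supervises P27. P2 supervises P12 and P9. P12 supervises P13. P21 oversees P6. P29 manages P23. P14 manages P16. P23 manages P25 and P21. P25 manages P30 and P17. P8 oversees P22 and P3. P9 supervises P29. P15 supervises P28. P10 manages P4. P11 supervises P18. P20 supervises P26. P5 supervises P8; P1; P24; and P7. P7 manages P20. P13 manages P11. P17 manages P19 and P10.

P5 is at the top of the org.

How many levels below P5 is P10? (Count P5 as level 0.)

8

Chain from P10 up to P5: P10 → P17 → P25 → P23 → P29 → P9 → P2 → P1 → P5. That is 8 steps up, so P10 is 8 levels below P5.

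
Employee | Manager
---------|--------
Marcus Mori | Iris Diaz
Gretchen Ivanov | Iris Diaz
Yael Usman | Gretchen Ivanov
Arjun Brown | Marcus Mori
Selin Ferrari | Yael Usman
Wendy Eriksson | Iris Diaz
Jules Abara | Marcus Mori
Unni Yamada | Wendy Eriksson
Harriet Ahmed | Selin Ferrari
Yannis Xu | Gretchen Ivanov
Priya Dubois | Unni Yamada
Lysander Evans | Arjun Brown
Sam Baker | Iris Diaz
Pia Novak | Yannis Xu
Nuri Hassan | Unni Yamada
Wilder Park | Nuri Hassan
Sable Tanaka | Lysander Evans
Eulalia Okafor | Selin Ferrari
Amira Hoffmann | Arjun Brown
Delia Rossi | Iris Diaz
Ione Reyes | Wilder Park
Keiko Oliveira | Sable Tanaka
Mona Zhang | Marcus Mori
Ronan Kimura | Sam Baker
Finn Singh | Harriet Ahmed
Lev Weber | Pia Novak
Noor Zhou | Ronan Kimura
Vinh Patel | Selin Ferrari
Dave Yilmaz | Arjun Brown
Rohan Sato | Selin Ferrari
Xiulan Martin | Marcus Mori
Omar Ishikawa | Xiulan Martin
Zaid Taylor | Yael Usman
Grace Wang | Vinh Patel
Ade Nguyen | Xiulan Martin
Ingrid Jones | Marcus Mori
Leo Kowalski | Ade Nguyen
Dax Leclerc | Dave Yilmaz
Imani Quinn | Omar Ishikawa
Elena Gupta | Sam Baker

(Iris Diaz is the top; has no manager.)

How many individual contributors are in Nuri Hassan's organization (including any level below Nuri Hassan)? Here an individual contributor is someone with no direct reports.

1

The only person in Nuri Hassan's organization with no one reporting to them is Ione Reyes. That is 1.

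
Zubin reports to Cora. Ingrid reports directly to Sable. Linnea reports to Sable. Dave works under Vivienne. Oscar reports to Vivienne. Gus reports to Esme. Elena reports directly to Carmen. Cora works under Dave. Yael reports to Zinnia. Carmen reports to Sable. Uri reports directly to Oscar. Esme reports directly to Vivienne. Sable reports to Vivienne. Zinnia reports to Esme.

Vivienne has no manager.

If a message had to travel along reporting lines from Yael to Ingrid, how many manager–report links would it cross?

5

Yael is 3 levels below Vivienne, and Ingrid is 2 levels below Vivienne (their lowest common manager). The shortest path runs up from Yael to Vivienne and back down to Ingrid: 3 + 2 = 5 links.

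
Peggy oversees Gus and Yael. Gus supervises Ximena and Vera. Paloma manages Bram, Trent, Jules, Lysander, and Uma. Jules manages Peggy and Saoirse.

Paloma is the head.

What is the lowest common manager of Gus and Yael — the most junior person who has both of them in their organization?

Gus's chain of managers is Peggy, Jules, Paloma. Yael's chain of managers is Peggy, Jules, Paloma. The first manager that appears in both chains is Peggy.

Peggy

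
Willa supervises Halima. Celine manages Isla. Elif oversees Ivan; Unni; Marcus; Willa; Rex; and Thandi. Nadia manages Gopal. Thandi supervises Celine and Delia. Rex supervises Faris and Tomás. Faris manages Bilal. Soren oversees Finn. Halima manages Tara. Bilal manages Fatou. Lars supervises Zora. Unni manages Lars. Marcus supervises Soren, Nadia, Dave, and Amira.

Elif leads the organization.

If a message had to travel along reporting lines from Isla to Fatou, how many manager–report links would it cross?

Isla is 3 levels below Elif, and Fatou is 4 levels below Elif (their lowest common manager). The shortest path runs up from Isla to Elif and back down to Fatou: 3 + 4 = 7 links.

7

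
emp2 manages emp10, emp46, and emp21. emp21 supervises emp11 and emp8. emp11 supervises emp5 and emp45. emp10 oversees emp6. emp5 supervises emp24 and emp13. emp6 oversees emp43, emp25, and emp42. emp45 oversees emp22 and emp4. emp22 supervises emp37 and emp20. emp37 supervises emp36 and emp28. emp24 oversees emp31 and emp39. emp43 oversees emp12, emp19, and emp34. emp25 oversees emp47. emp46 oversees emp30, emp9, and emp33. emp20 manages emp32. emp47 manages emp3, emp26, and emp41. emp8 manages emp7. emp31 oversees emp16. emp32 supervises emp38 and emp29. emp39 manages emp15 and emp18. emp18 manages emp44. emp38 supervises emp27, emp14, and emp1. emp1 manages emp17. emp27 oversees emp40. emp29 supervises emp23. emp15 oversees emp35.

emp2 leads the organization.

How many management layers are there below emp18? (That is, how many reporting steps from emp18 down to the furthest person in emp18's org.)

The longest chain under emp18 runs emp18 → emp44, which is 1 level below emp18.

1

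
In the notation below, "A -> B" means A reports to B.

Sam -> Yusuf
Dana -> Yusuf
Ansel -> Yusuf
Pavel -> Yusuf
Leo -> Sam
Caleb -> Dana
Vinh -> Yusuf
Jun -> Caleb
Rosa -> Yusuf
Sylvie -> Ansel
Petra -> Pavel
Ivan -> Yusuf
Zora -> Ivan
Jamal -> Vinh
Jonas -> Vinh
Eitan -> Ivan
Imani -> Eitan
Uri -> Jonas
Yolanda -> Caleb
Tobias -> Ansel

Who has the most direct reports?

Yusuf

Direct-report counts: Yusuf has 7; Ivan has 2; Eitan has 1; Vinh has 2; Jonas has 1; Pavel has 1; Ansel has 2; Dana has 1; Caleb has 2; Sam has 1. The largest is 7, held by Yusuf.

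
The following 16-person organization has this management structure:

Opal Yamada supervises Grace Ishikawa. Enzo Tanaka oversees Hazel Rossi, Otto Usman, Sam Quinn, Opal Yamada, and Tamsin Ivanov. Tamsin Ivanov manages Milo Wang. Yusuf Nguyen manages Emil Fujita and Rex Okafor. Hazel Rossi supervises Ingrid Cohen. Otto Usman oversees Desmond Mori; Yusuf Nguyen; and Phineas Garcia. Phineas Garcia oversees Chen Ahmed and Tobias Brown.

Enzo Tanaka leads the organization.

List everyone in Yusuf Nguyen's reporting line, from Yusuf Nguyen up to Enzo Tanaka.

Yusuf Nguyen -> Otto Usman -> Enzo Tanaka

Yusuf Nguyen reports to Otto Usman. Otto Usman reports to Enzo Tanaka. Enzo Tanaka is at the top.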